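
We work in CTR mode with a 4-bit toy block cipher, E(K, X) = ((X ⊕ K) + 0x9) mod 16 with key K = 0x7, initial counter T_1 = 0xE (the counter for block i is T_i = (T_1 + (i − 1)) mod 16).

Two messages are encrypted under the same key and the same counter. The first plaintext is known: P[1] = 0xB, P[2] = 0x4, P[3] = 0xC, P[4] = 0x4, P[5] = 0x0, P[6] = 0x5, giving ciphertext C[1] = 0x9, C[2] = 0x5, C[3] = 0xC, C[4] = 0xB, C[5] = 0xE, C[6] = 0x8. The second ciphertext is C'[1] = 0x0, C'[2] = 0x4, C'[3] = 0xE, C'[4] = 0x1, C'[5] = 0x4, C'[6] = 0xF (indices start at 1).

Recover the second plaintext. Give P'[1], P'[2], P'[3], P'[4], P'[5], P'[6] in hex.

In CTR with a reused counter, both messages share the same keystream S_i, so C_i ⊕ C'_i = P_i ⊕ P'_i and thus P'_i = P_i ⊕ C_i ⊕ C'_i.
P'[1]: 0xB ⊕ 0x9 ⊕ 0x0 = 0x2.
P'[2]: 0x4 ⊕ 0x5 ⊕ 0x4 = 0x5.
P'[3]: 0xC ⊕ 0xC ⊕ 0xE = 0xE.
P'[4]: 0x4 ⊕ 0xB ⊕ 0x1 = 0xE.
P'[5]: 0x0 ⊕ 0xE ⊕ 0x4 = 0xA.
P'[6]: 0x5 ⊕ 0x8 ⊕ 0xF = 0x2.

P'[1] = 0x2, P'[2] = 0x5, P'[3] = 0xE, P'[4] = 0xE, P'[5] = 0xA, P'[6] = 0x2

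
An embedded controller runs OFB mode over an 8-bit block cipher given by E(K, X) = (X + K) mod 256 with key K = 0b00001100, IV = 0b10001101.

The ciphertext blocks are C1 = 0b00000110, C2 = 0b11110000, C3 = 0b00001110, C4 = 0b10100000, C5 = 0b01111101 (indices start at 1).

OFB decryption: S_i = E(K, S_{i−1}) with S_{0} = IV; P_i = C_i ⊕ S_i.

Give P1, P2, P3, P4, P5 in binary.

P1: S = E(K, 0b10001101) = 0b10011001; 0b00000110 ⊕ 0b10011001 = 0b10011111.
P2: S = E(K, 0b10011001) = 0b10100101; 0b11110000 ⊕ 0b10100101 = 0b01010101.
P3: S = E(K, 0b10100101) = 0b10110001; 0b00001110 ⊕ 0b10110001 = 0b10111111.
P4: S = E(K, 0b10110001) = 0b10111101; 0b10100000 ⊕ 0b10111101 = 0b00011101.
P5: S = E(K, 0b10111101) = 0b11001001; 0b01111101 ⊕ 0b11001001 = 0b10110100.

P1 = 0b10011111, P2 = 0b01010101, P3 = 0b10111111, P4 = 0b00011101, P5 = 0b10110100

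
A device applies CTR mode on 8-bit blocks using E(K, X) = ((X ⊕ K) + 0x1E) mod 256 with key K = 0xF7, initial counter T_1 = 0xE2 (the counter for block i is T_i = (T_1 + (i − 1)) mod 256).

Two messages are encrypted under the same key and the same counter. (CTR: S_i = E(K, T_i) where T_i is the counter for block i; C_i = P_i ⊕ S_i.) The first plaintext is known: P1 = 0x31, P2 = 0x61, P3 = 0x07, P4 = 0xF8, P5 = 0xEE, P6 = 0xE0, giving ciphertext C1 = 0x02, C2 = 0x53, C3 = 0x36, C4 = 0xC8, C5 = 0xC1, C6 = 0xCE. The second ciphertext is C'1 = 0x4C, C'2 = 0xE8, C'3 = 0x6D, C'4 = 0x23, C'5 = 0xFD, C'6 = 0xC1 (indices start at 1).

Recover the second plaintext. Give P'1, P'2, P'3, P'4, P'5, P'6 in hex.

In CTR with a reused counter, both messages share the same keystream S_i, so C_i ⊕ C'_i = P_i ⊕ P'_i and thus P'_i = P_i ⊕ C_i ⊕ C'_i.
P'1: 0x31 ⊕ 0x02 ⊕ 0x4C = 0x7F.
P'2: 0x61 ⊕ 0x53 ⊕ 0xE8 = 0xDA.
P'3: 0x07 ⊕ 0x36 ⊕ 0x6D = 0x5C.
P'4: 0xF8 ⊕ 0xC8 ⊕ 0x23 = 0x13.
P'5: 0xEE ⊕ 0xC1 ⊕ 0xFD = 0xD2.
P'6: 0xE0 ⊕ 0xCE ⊕ 0xC1 = 0xEF.

P'1 = 0x7F, P'2 = 0xDA, P'3 = 0x5C, P'4 = 0x13, P'5 = 0xD2, P'6 = 0xEF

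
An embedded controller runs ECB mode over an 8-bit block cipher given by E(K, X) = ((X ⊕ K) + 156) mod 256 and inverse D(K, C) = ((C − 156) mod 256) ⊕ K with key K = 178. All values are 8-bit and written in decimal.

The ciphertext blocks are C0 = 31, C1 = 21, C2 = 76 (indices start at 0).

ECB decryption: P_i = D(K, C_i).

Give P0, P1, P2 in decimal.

P0: D(K, 31) = 49.
P1: D(K, 21) = 203.
P2: D(K, 76) = 2.

P0 = 49, P1 = 203, P2 = 2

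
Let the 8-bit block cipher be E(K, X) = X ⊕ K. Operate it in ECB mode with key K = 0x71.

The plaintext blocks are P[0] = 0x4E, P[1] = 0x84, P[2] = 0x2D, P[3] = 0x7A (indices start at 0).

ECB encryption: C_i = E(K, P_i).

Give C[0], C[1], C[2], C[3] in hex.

C[0] = 0x3F, C[1] = 0xF5, C[2] = 0x5C, C[3] = 0x0B

C[0]: E(K, 0x4E) = 0x3F.
C[1]: E(K, 0x84) = 0xF5.
C[2]: E(K, 0x2D) = 0x5C.
C[3]: E(K, 0x7A) = 0x0B.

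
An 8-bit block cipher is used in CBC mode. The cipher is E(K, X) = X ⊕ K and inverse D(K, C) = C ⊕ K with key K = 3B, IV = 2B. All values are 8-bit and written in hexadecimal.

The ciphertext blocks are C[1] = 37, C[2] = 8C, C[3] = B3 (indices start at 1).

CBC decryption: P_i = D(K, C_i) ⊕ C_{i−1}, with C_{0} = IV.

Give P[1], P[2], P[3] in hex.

P[1] = 27, P[2] = 80, P[3] = 04

P[1]: D(K, 37) = 0C; 0C ⊕ 2B = 27.
P[2]: D(K, 8C) = B7; B7 ⊕ 37 = 80.
P[3]: D(K, B3) = 88; 88 ⊕ 8C = 04.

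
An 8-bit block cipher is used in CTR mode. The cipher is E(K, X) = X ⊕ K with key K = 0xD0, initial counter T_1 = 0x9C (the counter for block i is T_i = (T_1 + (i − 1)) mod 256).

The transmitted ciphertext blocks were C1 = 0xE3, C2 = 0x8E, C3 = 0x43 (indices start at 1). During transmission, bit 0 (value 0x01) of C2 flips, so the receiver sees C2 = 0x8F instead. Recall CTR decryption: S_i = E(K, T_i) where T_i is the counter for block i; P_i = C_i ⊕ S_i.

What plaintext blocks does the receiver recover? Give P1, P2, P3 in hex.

Only C2 changed, to 0x8F. In CTR, a change in C_i flips the same bit in P_i only; the keystream is unaffected. Decrypting the received ciphertext:
P1: T = 0x9C, S = E(K, T) = 0x4C; 0xE3 ⊕ 0x4C = 0xAF.
P2: T = 0x9D, S = E(K, T) = 0x4D; 0x8F ⊕ 0x4D = 0xC2.
P3: T = 0x9E, S = E(K, T) = 0x4E; 0x43 ⊕ 0x4E = 0x0D.
Blocks that differ from the original plaintext: P2.

P1 = 0xAF, P2 = 0xC2, P3 = 0x0D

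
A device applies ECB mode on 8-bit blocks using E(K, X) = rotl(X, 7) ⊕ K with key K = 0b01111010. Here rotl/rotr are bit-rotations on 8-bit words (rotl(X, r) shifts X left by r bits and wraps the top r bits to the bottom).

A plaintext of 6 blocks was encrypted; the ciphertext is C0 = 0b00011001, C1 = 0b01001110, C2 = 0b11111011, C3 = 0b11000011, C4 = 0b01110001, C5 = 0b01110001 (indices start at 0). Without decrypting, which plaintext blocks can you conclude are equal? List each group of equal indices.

ECB encrypts each block independently with the same key, so equal ciphertext blocks imply equal plaintext blocks.
C4 = C5 = 0b01110001, so P4 = P5.

P4 = P5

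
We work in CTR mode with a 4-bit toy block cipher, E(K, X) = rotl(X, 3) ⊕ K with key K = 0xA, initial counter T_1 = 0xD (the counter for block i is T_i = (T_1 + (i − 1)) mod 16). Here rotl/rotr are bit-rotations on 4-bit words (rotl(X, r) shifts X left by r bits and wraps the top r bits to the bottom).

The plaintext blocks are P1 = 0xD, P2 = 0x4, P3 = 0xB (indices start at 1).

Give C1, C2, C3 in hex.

C1 = 0x9, C2 = 0x9, C3 = 0xE

CTR encryption: S_i = E(K, T_i) where T_i is the counter for block i; C_i = P_i ⊕ S_i.
C1: T = 0xD, S = E(K, T) = 0x4; 0xD ⊕ 0x4 = 0x9.
C2: T = 0xE, S = E(K, T) = 0xD; 0x4 ⊕ 0xD = 0x9.
C3: T = 0xF, S = E(K, T) = 0x5; 0xB ⊕ 0x5 = 0xE.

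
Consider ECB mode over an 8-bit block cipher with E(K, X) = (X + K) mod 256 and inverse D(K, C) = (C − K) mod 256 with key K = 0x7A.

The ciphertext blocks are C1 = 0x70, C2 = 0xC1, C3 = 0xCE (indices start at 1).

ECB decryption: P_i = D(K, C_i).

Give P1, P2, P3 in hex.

P1: D(K, 0x70) = 0xF6.
P2: D(K, 0xC1) = 0x47.
P3: D(K, 0xCE) = 0x54.

P1 = 0xF6, P2 = 0x47, P3 = 0x54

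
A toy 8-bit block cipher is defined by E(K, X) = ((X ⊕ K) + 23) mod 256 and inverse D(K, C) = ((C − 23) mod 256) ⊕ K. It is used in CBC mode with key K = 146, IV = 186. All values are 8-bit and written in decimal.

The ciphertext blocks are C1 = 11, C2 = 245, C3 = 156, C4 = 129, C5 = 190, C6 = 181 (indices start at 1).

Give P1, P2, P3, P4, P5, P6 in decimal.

P1 = 220, P2 = 71, P3 = 226, P4 = 100, P5 = 180, P6 = 178

CBC decryption: P_i = D(K, C_i) ⊕ C_{i−1}, with C_{0} = IV.
P1: D(K, 11) = 102; 102 ⊕ 186 = 220.
P2: D(K, 245) = 76; 76 ⊕ 11 = 71.
P3: D(K, 156) = 23; 23 ⊕ 245 = 226.
P4: D(K, 129) = 248; 248 ⊕ 156 = 100.
P5: D(K, 190) = 53; 53 ⊕ 129 = 180.
P6: D(K, 181) = 12; 12 ⊕ 190 = 178.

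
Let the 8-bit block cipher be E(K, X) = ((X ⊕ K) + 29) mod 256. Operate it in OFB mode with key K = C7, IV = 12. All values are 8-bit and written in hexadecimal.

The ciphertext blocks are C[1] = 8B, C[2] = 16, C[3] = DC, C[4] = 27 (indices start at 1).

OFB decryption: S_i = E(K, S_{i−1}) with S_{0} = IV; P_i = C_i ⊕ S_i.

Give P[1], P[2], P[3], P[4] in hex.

P[1]: S = E(K, 12) = FE; 8B ⊕ FE = 75.
P[2]: S = E(K, FE) = 62; 16 ⊕ 62 = 74.
P[3]: S = E(K, 62) = CE; DC ⊕ CE = 12.
P[4]: S = E(K, CE) = 32; 27 ⊕ 32 = 15.

P[1] = 75, P[2] = 74, P[3] = 12, P[4] = 15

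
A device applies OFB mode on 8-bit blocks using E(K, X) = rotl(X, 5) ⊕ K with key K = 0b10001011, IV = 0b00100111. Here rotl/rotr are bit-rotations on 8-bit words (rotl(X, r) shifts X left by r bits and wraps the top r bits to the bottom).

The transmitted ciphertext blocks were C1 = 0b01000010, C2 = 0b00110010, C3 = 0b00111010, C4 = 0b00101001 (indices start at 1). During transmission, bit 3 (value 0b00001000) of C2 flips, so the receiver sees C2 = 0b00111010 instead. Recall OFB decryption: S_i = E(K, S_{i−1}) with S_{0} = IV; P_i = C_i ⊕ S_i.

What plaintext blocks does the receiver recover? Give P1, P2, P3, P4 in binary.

Only C2 changed, to 0b00111010. In OFB, a change in C_i flips the same bit in P_i only; the keystream is unaffected. Decrypting the received ciphertext:
P1: S = E(K, 0b00100111) = 0b01101111; 0b01000010 ⊕ 0b01101111 = 0b00101101.
P2: S = E(K, 0b01101111) = 0b01100110; 0b00111010 ⊕ 0b01100110 = 0b01011100.
P3: S = E(K, 0b01100110) = 0b01000111; 0b00111010 ⊕ 0b01000111 = 0b01111101.
P4: S = E(K, 0b01000111) = 0b01100011; 0b00101001 ⊕ 0b01100011 = 0b01001010.
Blocks that differ from the original plaintext: P2.

P1 = 0b00101101, P2 = 0b01011100, P3 = 0b01111101, P4 = 0b01001010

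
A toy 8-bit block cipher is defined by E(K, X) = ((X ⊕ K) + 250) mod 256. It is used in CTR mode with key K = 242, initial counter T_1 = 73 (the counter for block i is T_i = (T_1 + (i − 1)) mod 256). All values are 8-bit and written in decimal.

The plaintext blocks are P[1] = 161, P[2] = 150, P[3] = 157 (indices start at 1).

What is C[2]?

CTR encryption: S_i = E(K, T_i) where T_i is the counter for block i; C_i = P_i ⊕ S_i.
C[1]: T = 73, S = E(K, T) = 181; 161 ⊕ 181 = 20.
C[2]: T = 74, S = E(K, T) = 178; 150 ⊕ 178 = 36.

C[2] = 36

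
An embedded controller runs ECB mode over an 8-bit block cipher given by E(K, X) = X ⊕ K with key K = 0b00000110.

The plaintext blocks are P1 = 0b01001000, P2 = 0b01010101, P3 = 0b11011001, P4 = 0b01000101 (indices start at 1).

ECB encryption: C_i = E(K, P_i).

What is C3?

C3: E(K, 0b11011001) = 0b11011111.

C3 = 0b11011111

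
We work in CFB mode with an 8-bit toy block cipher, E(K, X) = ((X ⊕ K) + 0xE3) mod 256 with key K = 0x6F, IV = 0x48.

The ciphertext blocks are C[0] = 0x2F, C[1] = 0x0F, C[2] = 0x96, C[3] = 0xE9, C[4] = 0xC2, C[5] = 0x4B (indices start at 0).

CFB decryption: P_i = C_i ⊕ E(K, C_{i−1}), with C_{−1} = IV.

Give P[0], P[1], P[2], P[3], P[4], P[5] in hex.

P[0] = 0x25, P[1] = 0x2C, P[2] = 0xD5, P[3] = 0x35, P[4] = 0xAB, P[5] = 0xDB

P[0]: E(K, 0x48) = 0x0A; 0x2F ⊕ 0x0A = 0x25.
P[1]: E(K, 0x2F) = 0x23; 0x0F ⊕ 0x23 = 0x2C.
P[2]: E(K, 0x0F) = 0x43; 0x96 ⊕ 0x43 = 0xD5.
P[3]: E(K, 0x96) = 0xDC; 0xE9 ⊕ 0xDC = 0x35.
P[4]: E(K, 0xE9) = 0x69; 0xC2 ⊕ 0x69 = 0xAB.
P[5]: E(K, 0xC2) = 0x90; 0x4B ⊕ 0x90 = 0xDB.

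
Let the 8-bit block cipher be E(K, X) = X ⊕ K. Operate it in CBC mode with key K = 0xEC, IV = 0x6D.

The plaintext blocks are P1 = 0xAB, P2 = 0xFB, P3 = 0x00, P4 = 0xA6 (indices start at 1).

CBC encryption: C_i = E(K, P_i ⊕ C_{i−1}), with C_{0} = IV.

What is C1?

C1 = 0x2A

C1: P1 ⊕ 0x6D = 0xC6; E(K, 0xC6) = 0x2A.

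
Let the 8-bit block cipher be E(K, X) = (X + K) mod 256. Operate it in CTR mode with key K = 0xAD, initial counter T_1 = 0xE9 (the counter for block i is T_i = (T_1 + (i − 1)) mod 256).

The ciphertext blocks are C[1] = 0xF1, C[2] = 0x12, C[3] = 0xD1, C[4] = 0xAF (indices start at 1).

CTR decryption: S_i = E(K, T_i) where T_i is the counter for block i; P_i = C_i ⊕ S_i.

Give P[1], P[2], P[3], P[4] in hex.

P[1] = 0x67, P[2] = 0x85, P[3] = 0x49, P[4] = 0x36

P[1]: T = 0xE9, S = E(K, T) = 0x96; 0xF1 ⊕ 0x96 = 0x67.
P[2]: T = 0xEA, S = E(K, T) = 0x97; 0x12 ⊕ 0x97 = 0x85.
P[3]: T = 0xEB, S = E(K, T) = 0x98; 0xD1 ⊕ 0x98 = 0x49.
P[4]: T = 0xEC, S = E(K, T) = 0x99; 0xAF ⊕ 0x99 = 0x36.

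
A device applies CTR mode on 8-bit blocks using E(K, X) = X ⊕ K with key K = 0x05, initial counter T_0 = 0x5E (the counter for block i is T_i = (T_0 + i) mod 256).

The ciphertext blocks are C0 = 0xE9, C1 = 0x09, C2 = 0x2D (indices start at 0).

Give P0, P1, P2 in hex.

P0 = 0xB2, P1 = 0x53, P2 = 0x48

CTR decryption: S_i = E(K, T_i) where T_i is the counter for block i; P_i = C_i ⊕ S_i.
P0: T = 0x5E, S = E(K, T) = 0x5B; 0xE9 ⊕ 0x5B = 0xB2.
P1: T = 0x5F, S = E(K, T) = 0x5A; 0x09 ⊕ 0x5A = 0x53.
P2: T = 0x60, S = E(K, T) = 0x65; 0x2D ⊕ 0x65 = 0x48.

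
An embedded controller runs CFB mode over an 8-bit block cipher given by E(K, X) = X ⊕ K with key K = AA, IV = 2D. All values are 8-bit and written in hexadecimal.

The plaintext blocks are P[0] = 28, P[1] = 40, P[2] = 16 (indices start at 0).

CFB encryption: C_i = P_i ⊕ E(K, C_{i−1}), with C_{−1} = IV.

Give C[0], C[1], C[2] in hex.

C[0] = AF, C[1] = 45, C[2] = F9

C[0]: E(K, 2D) = 87; 28 ⊕ 87 = AF.
C[1]: E(K, AF) = 05; 40 ⊕ 05 = 45.
C[2]: E(K, 45) = EF; 16 ⊕ EF = F9.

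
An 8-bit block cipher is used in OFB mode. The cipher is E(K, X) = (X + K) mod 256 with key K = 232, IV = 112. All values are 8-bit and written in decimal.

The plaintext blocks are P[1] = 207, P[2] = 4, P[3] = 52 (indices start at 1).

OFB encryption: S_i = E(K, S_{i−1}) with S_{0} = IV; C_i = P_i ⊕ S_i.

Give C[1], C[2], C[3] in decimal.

C[1] = 151, C[2] = 68, C[3] = 28

C[1]: S = E(K, 112) = 88; 207 ⊕ 88 = 151.
C[2]: S = E(K, 88) = 64; 4 ⊕ 64 = 68.
C[3]: S = E(K, 64) = 40; 52 ⊕ 40 = 28.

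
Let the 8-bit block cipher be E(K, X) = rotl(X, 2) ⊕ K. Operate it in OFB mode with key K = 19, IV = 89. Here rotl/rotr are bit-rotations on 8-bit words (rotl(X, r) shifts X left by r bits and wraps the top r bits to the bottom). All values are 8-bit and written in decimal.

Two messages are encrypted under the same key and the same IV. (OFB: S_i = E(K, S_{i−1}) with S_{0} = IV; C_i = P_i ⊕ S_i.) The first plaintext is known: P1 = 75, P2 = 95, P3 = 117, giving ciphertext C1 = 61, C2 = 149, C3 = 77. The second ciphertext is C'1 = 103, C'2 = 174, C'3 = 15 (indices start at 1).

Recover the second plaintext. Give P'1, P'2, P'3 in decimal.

In OFB with a reused IV, both messages share the same keystream S_i, so C_i ⊕ C'_i = P_i ⊕ P'_i and thus P'_i = P_i ⊕ C_i ⊕ C'_i.
P'1: 75 ⊕ 61 ⊕ 103 = 17.
P'2: 95 ⊕ 149 ⊕ 174 = 100.
P'3: 117 ⊕ 77 ⊕ 15 = 55.

P'1 = 17, P'2 = 100, P'3 = 55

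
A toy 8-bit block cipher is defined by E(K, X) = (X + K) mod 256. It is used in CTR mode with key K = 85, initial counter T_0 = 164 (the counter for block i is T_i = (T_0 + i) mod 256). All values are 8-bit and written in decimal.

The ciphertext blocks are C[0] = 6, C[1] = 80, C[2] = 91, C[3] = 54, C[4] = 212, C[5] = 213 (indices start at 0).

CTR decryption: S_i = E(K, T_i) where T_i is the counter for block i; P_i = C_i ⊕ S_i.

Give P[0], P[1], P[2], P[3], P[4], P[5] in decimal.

P[0] = 255, P[1] = 170, P[2] = 160, P[3] = 202, P[4] = 41, P[5] = 43

P[0]: T = 164, S = E(K, T) = 249; 6 ⊕ 249 = 255.
P[1]: T = 165, S = E(K, T) = 250; 80 ⊕ 250 = 170.
P[2]: T = 166, S = E(K, T) = 251; 91 ⊕ 251 = 160.
P[3]: T = 167, S = E(K, T) = 252; 54 ⊕ 252 = 202.
P[4]: T = 168, S = E(K, T) = 253; 212 ⊕ 253 = 41.
P[5]: T = 169, S = E(K, T) = 254; 213 ⊕ 254 = 43.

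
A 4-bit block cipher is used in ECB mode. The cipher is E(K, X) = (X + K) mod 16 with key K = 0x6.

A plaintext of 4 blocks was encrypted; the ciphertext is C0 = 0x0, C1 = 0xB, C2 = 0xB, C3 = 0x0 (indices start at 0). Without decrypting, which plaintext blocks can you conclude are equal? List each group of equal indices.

ECB encrypts each block independently with the same key, so equal ciphertext blocks imply equal plaintext blocks.
C0 = C3 = 0x0, so P0 = P3.
C1 = C2 = 0xB, so P1 = P2.

P0 = P3; P1 = P2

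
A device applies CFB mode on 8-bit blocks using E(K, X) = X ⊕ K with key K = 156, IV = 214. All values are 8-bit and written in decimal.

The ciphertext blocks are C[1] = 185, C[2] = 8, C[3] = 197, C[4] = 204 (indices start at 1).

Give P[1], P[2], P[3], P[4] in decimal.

CFB decryption: P_i = C_i ⊕ E(K, C_{i−1}), with C_{0} = IV.
P[1]: E(K, 214) = 74; 185 ⊕ 74 = 243.
P[2]: E(K, 185) = 37; 8 ⊕ 37 = 45.
P[3]: E(K, 8) = 148; 197 ⊕ 148 = 81.
P[4]: E(K, 197) = 89; 204 ⊕ 89 = 149.

P[1] = 243, P[2] = 45, P[3] = 81, P[4] = 149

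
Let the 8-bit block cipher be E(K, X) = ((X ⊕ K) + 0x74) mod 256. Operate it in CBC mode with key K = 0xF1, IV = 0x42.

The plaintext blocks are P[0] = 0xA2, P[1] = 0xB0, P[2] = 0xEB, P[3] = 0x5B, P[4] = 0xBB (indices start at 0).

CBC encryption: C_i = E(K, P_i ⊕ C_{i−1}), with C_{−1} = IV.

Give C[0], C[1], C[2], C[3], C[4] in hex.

C[0]: P[0] ⊕ 0x42 = 0xE0; E(K, 0xE0) = 0x85.
C[1]: P[1] ⊕ 0x85 = 0x35; E(K, 0x35) = 0x38.
C[2]: P[2] ⊕ 0x38 = 0xD3; E(K, 0xD3) = 0x96.
C[3]: P[3] ⊕ 0x96 = 0xCD; E(K, 0xCD) = 0xB0.
C[4]: P[4] ⊕ 0xB0 = 0x0B; E(K, 0x0B) = 0x6E.

C[0] = 0x85, C[1] = 0x38, C[2] = 0x96, C[3] = 0xB0, C[4] = 0x6E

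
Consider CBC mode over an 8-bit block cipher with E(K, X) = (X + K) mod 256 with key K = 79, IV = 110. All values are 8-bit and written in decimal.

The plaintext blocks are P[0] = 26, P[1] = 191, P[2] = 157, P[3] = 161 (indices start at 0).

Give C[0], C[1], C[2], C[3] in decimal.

CBC encryption: C_i = E(K, P_i ⊕ C_{i−1}), with C_{−1} = IV.
C[0]: P[0] ⊕ 110 = 116; E(K, 116) = 195.
C[1]: P[1] ⊕ 195 = 124; E(K, 124) = 203.
C[2]: P[2] ⊕ 203 = 86; E(K, 86) = 165.
C[3]: P[3] ⊕ 165 = 4; E(K, 4) = 83.

C[0] = 195, C[1] = 203, C[2] = 165, C[3] = 83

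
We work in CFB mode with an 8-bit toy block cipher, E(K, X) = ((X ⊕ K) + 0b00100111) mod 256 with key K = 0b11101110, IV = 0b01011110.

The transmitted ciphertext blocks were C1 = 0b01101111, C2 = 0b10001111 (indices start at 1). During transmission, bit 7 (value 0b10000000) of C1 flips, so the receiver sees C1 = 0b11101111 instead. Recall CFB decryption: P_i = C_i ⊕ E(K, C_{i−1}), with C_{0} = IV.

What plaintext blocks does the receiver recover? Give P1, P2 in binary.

Only C1 changed, to 0b11101111. In CFB, a change in C_i flips the same bit in P_i and garbles P_{i+1}. Decrypting the received ciphertext:
P1: E(K, 0b01011110) = 0b11010111; 0b11101111 ⊕ 0b11010111 = 0b00111000.
P2: E(K, 0b11101111) = 0b00101000; 0b10001111 ⊕ 0b00101000 = 0b10100111.
Blocks that differ from the original plaintext: P1, P2.

P1 = 0b00111000, P2 = 0b10100111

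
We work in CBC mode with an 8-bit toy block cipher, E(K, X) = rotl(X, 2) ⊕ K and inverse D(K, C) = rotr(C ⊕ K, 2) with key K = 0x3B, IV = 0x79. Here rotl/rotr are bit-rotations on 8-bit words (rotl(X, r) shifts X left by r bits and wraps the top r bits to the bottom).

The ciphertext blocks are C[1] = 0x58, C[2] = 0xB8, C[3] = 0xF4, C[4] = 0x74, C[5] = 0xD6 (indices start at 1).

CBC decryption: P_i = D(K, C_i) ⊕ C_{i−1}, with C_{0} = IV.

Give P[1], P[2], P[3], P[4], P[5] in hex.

P[1]: D(K, 0x58) = 0xD8; 0xD8 ⊕ 0x79 = 0xA1.
P[2]: D(K, 0xB8) = 0xE0; 0xE0 ⊕ 0x58 = 0xB8.
P[3]: D(K, 0xF4) = 0xF3; 0xF3 ⊕ 0xB8 = 0x4B.
P[4]: D(K, 0x74) = 0xD3; 0xD3 ⊕ 0xF4 = 0x27.
P[5]: D(K, 0xD6) = 0x7B; 0x7B ⊕ 0x74 = 0x0F.

P[1] = 0xA1, P[2] = 0xB8, P[3] = 0x4B, P[4] = 0x27, P[5] = 0x0F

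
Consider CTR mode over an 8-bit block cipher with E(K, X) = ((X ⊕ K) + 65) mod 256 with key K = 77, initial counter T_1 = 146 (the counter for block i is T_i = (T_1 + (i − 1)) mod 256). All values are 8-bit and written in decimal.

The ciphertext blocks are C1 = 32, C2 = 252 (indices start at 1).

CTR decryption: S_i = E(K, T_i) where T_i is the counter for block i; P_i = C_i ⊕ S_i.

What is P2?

P2 = 227

P2: T = 147, S = E(K, T) = 31; 252 ⊕ 31 = 227.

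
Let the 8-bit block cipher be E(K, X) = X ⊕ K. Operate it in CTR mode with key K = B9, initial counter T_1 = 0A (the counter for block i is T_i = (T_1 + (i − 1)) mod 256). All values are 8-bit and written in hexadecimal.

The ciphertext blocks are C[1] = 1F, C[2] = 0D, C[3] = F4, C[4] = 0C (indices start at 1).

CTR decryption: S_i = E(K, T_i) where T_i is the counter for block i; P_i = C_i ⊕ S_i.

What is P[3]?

P[3] = 41

P[3]: T = 0C, S = E(K, T) = B5; F4 ⊕ B5 = 41.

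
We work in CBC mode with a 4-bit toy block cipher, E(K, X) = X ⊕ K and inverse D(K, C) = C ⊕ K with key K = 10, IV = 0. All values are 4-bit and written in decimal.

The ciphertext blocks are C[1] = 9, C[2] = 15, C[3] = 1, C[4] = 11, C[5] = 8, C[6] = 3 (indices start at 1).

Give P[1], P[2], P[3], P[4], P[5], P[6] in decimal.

P[1] = 3, P[2] = 12, P[3] = 4, P[4] = 0, P[5] = 9, P[6] = 1

CBC decryption: P_i = D(K, C_i) ⊕ C_{i−1}, with C_{0} = IV.
P[1]: D(K, 9) = 3; 3 ⊕ 0 = 3.
P[2]: D(K, 15) = 5; 5 ⊕ 9 = 12.
P[3]: D(K, 1) = 11; 11 ⊕ 15 = 4.
P[4]: D(K, 11) = 1; 1 ⊕ 1 = 0.
P[5]: D(K, 8) = 2; 2 ⊕ 11 = 9.
P[6]: D(K, 3) = 9; 9 ⊕ 8 = 1.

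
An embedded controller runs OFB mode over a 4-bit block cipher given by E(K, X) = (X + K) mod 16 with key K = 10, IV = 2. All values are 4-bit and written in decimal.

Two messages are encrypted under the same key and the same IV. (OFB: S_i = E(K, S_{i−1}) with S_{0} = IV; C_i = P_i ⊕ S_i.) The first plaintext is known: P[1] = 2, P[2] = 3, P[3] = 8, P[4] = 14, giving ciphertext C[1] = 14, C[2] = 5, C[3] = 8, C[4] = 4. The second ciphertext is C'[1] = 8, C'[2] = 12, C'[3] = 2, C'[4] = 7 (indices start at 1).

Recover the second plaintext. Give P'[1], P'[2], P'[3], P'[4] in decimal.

P'[1] = 4, P'[2] = 10, P'[3] = 2, P'[4] = 13

In OFB with a reused IV, both messages share the same keystream S_i, so C_i ⊕ C'_i = P_i ⊕ P'_i and thus P'_i = P_i ⊕ C_i ⊕ C'_i.
P'[1]: 2 ⊕ 14 ⊕ 8 = 4.
P'[2]: 3 ⊕ 5 ⊕ 12 = 10.
P'[3]: 8 ⊕ 8 ⊕ 2 = 2.
P'[4]: 14 ⊕ 4 ⊕ 7 = 13.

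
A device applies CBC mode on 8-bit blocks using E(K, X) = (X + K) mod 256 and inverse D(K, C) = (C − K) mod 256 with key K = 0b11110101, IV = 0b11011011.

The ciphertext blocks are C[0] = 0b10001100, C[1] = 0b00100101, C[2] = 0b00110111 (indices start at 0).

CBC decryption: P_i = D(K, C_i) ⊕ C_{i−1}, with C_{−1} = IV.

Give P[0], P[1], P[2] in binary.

P[0]: D(K, 0b10001100) = 0b10010111; 0b10010111 ⊕ 0b11011011 = 0b01001100.
P[1]: D(K, 0b00100101) = 0b00110000; 0b00110000 ⊕ 0b10001100 = 0b10111100.
P[2]: D(K, 0b00110111) = 0b01000010; 0b01000010 ⊕ 0b00100101 = 0b01100111.

P[0] = 0b01001100, P[1] = 0b10111100, P[2] = 0b01100111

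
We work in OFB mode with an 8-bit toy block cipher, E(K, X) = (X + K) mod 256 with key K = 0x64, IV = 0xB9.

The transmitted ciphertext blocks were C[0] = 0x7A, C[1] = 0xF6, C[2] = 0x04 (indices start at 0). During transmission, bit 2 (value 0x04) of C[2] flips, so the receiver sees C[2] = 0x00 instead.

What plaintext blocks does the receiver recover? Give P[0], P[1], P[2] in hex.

P[0] = 0x67, P[1] = 0x77, P[2] = 0xE5

OFB decryption: S_i = E(K, S_{i−1}) with S_{−1} = IV; P_i = C_i ⊕ S_i.
Only C[2] changed, to 0x00. In OFB, a change in C_i flips the same bit in P_i only; the keystream is unaffected. Decrypting the received ciphertext:
P[0]: S = E(K, 0xB9) = 0x1D; 0x7A ⊕ 0x1D = 0x67.
P[1]: S = E(K, 0x1D) = 0x81; 0xF6 ⊕ 0x81 = 0x77.
P[2]: S = E(K, 0x81) = 0xE5; 0x00 ⊕ 0xE5 = 0xE5.
Blocks that differ from the original plaintext: P[2].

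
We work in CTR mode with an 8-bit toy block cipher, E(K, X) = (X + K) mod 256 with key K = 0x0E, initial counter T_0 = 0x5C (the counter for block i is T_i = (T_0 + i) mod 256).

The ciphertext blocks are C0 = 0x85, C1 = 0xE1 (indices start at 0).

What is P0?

CTR decryption: S_i = E(K, T_i) where T_i is the counter for block i; P_i = C_i ⊕ S_i.
P0: T = 0x5C, S = E(K, T) = 0x6A; 0x85 ⊕ 0x6A = 0xEF.

P0 = 0xEF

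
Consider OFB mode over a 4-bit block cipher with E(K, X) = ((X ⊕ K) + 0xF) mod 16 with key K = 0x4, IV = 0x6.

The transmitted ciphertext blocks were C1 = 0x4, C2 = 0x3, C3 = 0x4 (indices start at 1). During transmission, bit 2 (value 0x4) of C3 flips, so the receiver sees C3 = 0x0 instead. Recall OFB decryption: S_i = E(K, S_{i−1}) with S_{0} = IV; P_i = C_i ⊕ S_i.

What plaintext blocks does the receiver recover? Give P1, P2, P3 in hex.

Only C3 changed, to 0x0. In OFB, a change in C_i flips the same bit in P_i only; the keystream is unaffected. Decrypting the received ciphertext:
P1: S = E(K, 0x6) = 0x1; 0x4 ⊕ 0x1 = 0x5.
P2: S = E(K, 0x1) = 0x4; 0x3 ⊕ 0x4 = 0x7.
P3: S = E(K, 0x4) = 0xF; 0x0 ⊕ 0xF = 0xF.
Blocks that differ from the original plaintext: P3.

P1 = 0x5, P2 = 0x7, P3 = 0xF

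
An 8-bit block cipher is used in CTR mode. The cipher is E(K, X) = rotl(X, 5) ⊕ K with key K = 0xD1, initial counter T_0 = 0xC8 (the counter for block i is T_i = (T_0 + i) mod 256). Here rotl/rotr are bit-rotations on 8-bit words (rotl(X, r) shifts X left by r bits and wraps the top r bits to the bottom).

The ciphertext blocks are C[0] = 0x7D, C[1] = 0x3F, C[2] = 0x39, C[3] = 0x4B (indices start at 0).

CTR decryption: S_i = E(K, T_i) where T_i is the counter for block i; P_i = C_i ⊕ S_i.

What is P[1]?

P[1]: T = 0xC9, S = E(K, T) = 0xE8; 0x3F ⊕ 0xE8 = 0xD7.

P[1] = 0xD7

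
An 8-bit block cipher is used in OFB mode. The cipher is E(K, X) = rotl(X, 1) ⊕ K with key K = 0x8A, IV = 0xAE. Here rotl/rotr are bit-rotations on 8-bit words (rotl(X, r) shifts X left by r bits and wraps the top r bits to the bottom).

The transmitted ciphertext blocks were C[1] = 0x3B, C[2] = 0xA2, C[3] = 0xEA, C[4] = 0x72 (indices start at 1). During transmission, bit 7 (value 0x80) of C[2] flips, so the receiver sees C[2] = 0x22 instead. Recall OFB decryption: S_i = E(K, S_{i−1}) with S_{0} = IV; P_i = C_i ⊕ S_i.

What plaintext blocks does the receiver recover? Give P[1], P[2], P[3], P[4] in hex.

P[1] = 0xEC, P[2] = 0x07, P[3] = 0x2A, P[4] = 0x79

Only C[2] changed, to 0x22. In OFB, a change in C_i flips the same bit in P_i only; the keystream is unaffected. Decrypting the received ciphertext:
P[1]: S = E(K, 0xAE) = 0xD7; 0x3B ⊕ 0xD7 = 0xEC.
P[2]: S = E(K, 0xD7) = 0x25; 0x22 ⊕ 0x25 = 0x07.
P[3]: S = E(K, 0x25) = 0xC0; 0xEA ⊕ 0xC0 = 0x2A.
P[4]: S = E(K, 0xC0) = 0x0B; 0x72 ⊕ 0x0B = 0x79.
Blocks that differ from the original plaintext: P[2].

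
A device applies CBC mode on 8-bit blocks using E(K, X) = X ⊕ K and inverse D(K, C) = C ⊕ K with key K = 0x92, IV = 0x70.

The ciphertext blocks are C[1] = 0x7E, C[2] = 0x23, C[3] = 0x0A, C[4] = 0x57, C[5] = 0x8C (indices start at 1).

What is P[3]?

CBC decryption: P_i = D(K, C_i) ⊕ C_{i−1}, with C_{0} = IV.
P[3]: D(K, 0x0A) = 0x98; 0x98 ⊕ 0x23 = 0xBB.

P[3] = 0xBB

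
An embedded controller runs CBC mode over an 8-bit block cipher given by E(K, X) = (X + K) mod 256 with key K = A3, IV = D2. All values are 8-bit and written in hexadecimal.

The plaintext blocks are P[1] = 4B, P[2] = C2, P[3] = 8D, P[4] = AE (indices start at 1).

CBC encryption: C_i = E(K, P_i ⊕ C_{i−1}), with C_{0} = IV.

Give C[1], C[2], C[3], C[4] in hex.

C[1] = 3C, C[2] = A1, C[3] = CF, C[4] = 04

C[1]: P[1] ⊕ D2 = 99; E(K, 99) = 3C.
C[2]: P[2] ⊕ 3C = FE; E(K, FE) = A1.
C[3]: P[3] ⊕ A1 = 2C; E(K, 2C) = CF.
C[4]: P[4] ⊕ CF = 61; E(K, 61) = 04.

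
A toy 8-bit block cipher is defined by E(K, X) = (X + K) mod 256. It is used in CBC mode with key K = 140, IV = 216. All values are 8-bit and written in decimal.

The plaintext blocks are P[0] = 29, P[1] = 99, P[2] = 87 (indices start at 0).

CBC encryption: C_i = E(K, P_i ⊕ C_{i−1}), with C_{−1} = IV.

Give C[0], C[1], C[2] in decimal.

C[0]: P[0] ⊕ 216 = 197; E(K, 197) = 81.
C[1]: P[1] ⊕ 81 = 50; E(K, 50) = 190.
C[2]: P[2] ⊕ 190 = 233; E(K, 233) = 117.

C[0] = 81, C[1] = 190, C[2] = 117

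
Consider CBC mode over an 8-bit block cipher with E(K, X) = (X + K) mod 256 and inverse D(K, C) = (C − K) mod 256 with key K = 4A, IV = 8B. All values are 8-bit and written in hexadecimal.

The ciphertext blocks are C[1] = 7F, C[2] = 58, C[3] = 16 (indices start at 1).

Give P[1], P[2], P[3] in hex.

CBC decryption: P_i = D(K, C_i) ⊕ C_{i−1}, with C_{0} = IV.
P[1]: D(K, 7F) = 35; 35 ⊕ 8B = BE.
P[2]: D(K, 58) = 0E; 0E ⊕ 7F = 71.
P[3]: D(K, 16) = CC; CC ⊕ 58 = 94.

P[1] = BE, P[2] = 71, P[3] = 94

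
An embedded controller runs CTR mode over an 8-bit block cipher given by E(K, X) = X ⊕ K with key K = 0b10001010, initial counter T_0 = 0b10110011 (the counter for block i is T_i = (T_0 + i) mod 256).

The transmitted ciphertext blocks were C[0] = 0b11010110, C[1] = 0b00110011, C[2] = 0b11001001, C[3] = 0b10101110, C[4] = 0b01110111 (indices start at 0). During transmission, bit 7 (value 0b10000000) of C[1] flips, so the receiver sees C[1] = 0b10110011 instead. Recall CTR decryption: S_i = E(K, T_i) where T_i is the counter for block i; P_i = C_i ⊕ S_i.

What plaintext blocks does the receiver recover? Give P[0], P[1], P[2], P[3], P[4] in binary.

P[0] = 0b11101111, P[1] = 0b10001101, P[2] = 0b11110110, P[3] = 0b10010010, P[4] = 0b01001010

Only C[1] changed, to 0b10110011. In CTR, a change in C_i flips the same bit in P_i only; the keystream is unaffected. Decrypting the received ciphertext:
P[0]: T = 0b10110011, S = E(K, T) = 0b00111001; 0b11010110 ⊕ 0b00111001 = 0b11101111.
P[1]: T = 0b10110100, S = E(K, T) = 0b00111110; 0b10110011 ⊕ 0b00111110 = 0b10001101.
P[2]: T = 0b10110101, S = E(K, T) = 0b00111111; 0b11001001 ⊕ 0b00111111 = 0b11110110.
P[3]: T = 0b10110110, S = E(K, T) = 0b00111100; 0b10101110 ⊕ 0b00111100 = 0b10010010.
P[4]: T = 0b10110111, S = E(K, T) = 0b00111101; 0b01110111 ⊕ 0b00111101 = 0b01001010.
Blocks that differ from the original plaintext: P[1].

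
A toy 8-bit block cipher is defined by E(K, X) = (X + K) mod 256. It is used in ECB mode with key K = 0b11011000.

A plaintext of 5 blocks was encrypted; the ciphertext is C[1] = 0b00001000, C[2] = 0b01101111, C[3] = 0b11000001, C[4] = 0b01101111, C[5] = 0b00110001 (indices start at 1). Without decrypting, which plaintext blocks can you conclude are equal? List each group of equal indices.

ECB encrypts each block independently with the same key, so equal ciphertext blocks imply equal plaintext blocks.
C[2] = C[4] = 0b01101111, so P[2] = P[4].

P[2] = P[4]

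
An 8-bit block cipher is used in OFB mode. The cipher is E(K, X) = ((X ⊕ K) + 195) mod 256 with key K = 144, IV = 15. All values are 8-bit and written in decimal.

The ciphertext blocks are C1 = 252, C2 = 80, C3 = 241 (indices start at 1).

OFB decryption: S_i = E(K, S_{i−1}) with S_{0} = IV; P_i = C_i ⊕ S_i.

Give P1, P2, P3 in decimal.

P1: S = E(K, 15) = 98; 252 ⊕ 98 = 158.
P2: S = E(K, 98) = 181; 80 ⊕ 181 = 229.
P3: S = E(K, 181) = 232; 241 ⊕ 232 = 25.

P1 = 158, P2 = 229, P3 = 25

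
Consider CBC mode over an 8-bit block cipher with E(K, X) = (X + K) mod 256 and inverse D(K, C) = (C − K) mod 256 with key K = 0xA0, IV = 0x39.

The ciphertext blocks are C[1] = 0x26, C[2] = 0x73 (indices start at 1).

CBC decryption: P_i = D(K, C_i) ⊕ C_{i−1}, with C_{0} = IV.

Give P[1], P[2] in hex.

P[1]: D(K, 0x26) = 0x86; 0x86 ⊕ 0x39 = 0xBF.
P[2]: D(K, 0x73) = 0xD3; 0xD3 ⊕ 0x26 = 0xF5.

P[1] = 0xBF, P[2] = 0xF5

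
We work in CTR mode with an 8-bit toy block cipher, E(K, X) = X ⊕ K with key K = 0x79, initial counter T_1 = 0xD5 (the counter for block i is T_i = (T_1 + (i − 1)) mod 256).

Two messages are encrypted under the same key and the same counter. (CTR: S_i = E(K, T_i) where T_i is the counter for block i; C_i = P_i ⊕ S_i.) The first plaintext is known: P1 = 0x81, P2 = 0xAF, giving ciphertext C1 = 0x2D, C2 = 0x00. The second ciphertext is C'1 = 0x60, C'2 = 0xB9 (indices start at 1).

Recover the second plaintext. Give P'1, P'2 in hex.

In CTR with a reused counter, both messages share the same keystream S_i, so C_i ⊕ C'_i = P_i ⊕ P'_i and thus P'_i = P_i ⊕ C_i ⊕ C'_i.
P'1: 0x81 ⊕ 0x2D ⊕ 0x60 = 0xCC.
P'2: 0xAF ⊕ 0x00 ⊕ 0xB9 = 0x16.

P'1 = 0xCC, P'2 = 0x16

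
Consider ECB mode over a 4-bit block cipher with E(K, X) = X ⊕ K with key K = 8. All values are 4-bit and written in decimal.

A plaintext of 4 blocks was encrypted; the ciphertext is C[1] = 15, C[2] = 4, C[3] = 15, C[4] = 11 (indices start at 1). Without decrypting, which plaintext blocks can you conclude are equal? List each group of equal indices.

P[1] = P[3]

ECB encrypts each block independently with the same key, so equal ciphertext blocks imply equal plaintext blocks.
C[1] = C[3] = 15, so P[1] = P[3].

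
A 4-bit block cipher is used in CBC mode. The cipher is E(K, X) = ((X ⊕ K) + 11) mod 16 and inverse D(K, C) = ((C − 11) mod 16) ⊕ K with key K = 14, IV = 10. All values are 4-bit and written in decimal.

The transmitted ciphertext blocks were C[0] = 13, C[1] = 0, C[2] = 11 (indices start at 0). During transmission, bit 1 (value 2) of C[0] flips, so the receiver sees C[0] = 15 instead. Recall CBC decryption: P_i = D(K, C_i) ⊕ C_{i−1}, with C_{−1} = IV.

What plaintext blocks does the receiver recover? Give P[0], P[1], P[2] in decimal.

Only C[0] changed, to 15. In CBC, a change in C_i garbles P_i and flips the same bit in P_{i+1}. Decrypting the received ciphertext:
P[0]: D(K, 15) = 10; 10 ⊕ 10 = 0.
P[1]: D(K, 0) = 11; 11 ⊕ 15 = 4.
P[2]: D(K, 11) = 14; 14 ⊕ 0 = 14.
Blocks that differ from the original plaintext: P[0], P[1].

P[0] = 0, P[1] = 4, P[2] = 14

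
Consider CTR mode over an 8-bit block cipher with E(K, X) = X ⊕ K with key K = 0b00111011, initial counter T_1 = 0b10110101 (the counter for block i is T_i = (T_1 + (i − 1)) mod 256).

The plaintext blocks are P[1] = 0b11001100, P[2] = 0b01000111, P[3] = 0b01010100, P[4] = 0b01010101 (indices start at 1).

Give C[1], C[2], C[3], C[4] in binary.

C[1] = 0b01000010, C[2] = 0b11001010, C[3] = 0b11011000, C[4] = 0b11010110

CTR encryption: S_i = E(K, T_i) where T_i is the counter for block i; C_i = P_i ⊕ S_i.
C[1]: T = 0b10110101, S = E(K, T) = 0b10001110; 0b11001100 ⊕ 0b10001110 = 0b01000010.
C[2]: T = 0b10110110, S = E(K, T) = 0b10001101; 0b01000111 ⊕ 0b10001101 = 0b11001010.
C[3]: T = 0b10110111, S = E(K, T) = 0b10001100; 0b01010100 ⊕ 0b10001100 = 0b11011000.
C[4]: T = 0b10111000, S = E(K, T) = 0b10000011; 0b01010101 ⊕ 0b10000011 = 0b11010110.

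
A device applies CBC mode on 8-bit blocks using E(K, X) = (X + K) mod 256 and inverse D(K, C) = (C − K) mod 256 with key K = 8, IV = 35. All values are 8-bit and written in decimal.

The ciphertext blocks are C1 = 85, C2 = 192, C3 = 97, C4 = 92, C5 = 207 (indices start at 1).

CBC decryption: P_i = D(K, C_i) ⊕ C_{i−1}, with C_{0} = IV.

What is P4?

P4 = 53

P4: D(K, 92) = 84; 84 ⊕ 97 = 53.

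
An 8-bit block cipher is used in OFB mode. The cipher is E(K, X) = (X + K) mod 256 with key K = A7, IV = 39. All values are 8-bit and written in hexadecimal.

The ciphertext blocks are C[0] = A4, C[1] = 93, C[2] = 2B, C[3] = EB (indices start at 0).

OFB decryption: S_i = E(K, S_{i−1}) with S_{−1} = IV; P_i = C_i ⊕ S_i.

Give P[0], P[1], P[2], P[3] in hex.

P[0]: S = E(K, 39) = E0; A4 ⊕ E0 = 44.
P[1]: S = E(K, E0) = 87; 93 ⊕ 87 = 14.
P[2]: S = E(K, 87) = 2E; 2B ⊕ 2E = 05.
P[3]: S = E(K, 2E) = D5; EB ⊕ D5 = 3E.

P[0] = 44, P[1] = 14, P[2] = 05, P[3] = 3E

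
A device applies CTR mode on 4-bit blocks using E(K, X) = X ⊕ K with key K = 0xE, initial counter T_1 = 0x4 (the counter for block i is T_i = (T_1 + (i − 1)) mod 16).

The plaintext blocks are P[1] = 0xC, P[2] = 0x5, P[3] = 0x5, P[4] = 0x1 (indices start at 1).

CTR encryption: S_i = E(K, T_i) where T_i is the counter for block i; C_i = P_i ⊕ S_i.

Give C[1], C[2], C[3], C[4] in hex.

C[1]: T = 0x4, S = E(K, T) = 0xA; 0xC ⊕ 0xA = 0x6.
C[2]: T = 0x5, S = E(K, T) = 0xB; 0x5 ⊕ 0xB = 0xE.
C[3]: T = 0x6, S = E(K, T) = 0x8; 0x5 ⊕ 0x8 = 0xD.
C[4]: T = 0x7, S = E(K, T) = 0x9; 0x1 ⊕ 0x9 = 0x8.

C[1] = 0x6, C[2] = 0xE, C[3] = 0xD, C[4] = 0x8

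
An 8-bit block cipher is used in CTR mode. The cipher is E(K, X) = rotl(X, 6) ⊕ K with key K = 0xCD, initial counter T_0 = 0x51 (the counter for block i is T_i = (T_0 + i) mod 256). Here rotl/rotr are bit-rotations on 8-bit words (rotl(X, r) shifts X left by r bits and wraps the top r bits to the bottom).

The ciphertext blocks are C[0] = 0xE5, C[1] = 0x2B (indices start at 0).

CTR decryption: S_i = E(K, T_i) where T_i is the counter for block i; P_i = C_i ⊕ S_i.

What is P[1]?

P[1] = 0x72

P[1]: T = 0x52, S = E(K, T) = 0x59; 0x2B ⊕ 0x59 = 0x72.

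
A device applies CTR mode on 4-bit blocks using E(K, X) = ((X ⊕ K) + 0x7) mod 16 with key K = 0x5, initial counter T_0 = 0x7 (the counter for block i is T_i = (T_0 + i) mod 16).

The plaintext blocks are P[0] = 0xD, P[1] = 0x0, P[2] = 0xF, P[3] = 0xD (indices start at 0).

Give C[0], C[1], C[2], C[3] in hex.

CTR encryption: S_i = E(K, T_i) where T_i is the counter for block i; C_i = P_i ⊕ S_i.
C[0]: T = 0x7, S = E(K, T) = 0x9; 0xD ⊕ 0x9 = 0x4.
C[1]: T = 0x8, S = E(K, T) = 0x4; 0x0 ⊕ 0x4 = 0x4.
C[2]: T = 0x9, S = E(K, T) = 0x3; 0xF ⊕ 0x3 = 0xC.
C[3]: T = 0xA, S = E(K, T) = 0x6; 0xD ⊕ 0x6 = 0xB.

C[0] = 0x4, C[1] = 0x4, C[2] = 0xC, C[3] = 0xB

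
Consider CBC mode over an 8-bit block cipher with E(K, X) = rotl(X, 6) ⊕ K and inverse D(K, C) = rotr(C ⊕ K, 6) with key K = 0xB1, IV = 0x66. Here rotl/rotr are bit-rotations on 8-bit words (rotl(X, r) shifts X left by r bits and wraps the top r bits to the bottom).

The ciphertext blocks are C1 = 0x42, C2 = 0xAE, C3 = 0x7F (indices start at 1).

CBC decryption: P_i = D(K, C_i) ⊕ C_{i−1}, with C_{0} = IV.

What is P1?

P1: D(K, 0x42) = 0xCF; 0xCF ⊕ 0x66 = 0xA9.

P1 = 0xA9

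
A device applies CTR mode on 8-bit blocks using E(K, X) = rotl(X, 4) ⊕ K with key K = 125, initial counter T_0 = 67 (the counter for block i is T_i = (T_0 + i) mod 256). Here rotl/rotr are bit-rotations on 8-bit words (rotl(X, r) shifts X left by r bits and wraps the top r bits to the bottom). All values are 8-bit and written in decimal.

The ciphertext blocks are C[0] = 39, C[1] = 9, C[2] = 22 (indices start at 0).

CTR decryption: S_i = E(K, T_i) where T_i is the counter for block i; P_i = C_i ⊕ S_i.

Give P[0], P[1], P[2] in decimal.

P[0] = 110, P[1] = 48, P[2] = 63

P[0]: T = 67, S = E(K, T) = 73; 39 ⊕ 73 = 110.
P[1]: T = 68, S = E(K, T) = 57; 9 ⊕ 57 = 48.
P[2]: T = 69, S = E(K, T) = 41; 22 ⊕ 41 = 63.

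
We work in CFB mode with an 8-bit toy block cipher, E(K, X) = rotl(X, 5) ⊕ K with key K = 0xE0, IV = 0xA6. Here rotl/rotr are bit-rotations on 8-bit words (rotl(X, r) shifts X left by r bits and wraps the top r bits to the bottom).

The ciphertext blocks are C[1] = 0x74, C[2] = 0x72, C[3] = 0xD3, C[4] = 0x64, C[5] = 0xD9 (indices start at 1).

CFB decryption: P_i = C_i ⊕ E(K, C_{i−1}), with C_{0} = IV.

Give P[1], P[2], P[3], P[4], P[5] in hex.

P[1] = 0x40, P[2] = 0x1C, P[3] = 0x7D, P[4] = 0xFE, P[5] = 0xB5

P[1]: E(K, 0xA6) = 0x34; 0x74 ⊕ 0x34 = 0x40.
P[2]: E(K, 0x74) = 0x6E; 0x72 ⊕ 0x6E = 0x1C.
P[3]: E(K, 0x72) = 0xAE; 0xD3 ⊕ 0xAE = 0x7D.
P[4]: E(K, 0xD3) = 0x9A; 0x64 ⊕ 0x9A = 0xFE.
P[5]: E(K, 0x64) = 0x6C; 0xD9 ⊕ 0x6C = 0xB5.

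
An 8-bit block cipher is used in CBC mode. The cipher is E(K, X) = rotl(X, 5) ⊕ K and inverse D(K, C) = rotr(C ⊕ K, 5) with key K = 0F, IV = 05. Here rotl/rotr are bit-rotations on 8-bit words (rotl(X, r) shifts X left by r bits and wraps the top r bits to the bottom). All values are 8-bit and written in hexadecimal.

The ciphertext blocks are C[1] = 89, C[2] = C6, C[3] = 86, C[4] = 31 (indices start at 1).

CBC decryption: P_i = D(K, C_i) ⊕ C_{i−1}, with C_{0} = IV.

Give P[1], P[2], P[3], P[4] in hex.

P[1]: D(K, 89) = 34; 34 ⊕ 05 = 31.
P[2]: D(K, C6) = 4E; 4E ⊕ 89 = C7.
P[3]: D(K, 86) = 4C; 4C ⊕ C6 = 8A.
P[4]: D(K, 31) = F1; F1 ⊕ 86 = 77.

P[1] = 31, P[2] = C7, P[3] = 8A, P[4] = 77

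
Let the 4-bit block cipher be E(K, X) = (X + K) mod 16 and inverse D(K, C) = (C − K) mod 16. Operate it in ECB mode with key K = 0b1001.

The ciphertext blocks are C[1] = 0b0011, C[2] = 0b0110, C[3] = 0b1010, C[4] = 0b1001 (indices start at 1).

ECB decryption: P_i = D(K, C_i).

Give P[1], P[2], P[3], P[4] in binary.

P[1] = 0b1010, P[2] = 0b1101, P[3] = 0b0001, P[4] = 0b0000

P[1]: D(K, 0b0011) = 0b1010.
P[2]: D(K, 0b0110) = 0b1101.
P[3]: D(K, 0b1010) = 0b0001.
P[4]: D(K, 0b1001) = 0b0000.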